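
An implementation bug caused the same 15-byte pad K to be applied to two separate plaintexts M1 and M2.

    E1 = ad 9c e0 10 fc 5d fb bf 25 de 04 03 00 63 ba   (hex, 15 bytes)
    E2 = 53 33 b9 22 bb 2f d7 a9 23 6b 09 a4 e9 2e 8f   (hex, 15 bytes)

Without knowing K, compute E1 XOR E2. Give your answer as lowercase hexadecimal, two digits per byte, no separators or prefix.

feaf593247722c1606b50da7e94d35

E1 ⊕ E2 = (M1 ⊕ K) ⊕ (M2 ⊕ K) = M1 ⊕ M2 — the shared key cancels under XOR.
byte 0: 173 XOR  83 = 254
byte 1: 156 XOR  51 = 175
byte 2: 224 XOR 185 =  89
byte 3:  16 XOR  34 =  50
byte 4: 252 XOR 187 =  71
byte 5:  93 XOR  47 = 114
byte 6: 251 XOR 215 =  44
byte 7: 191 XOR 169 =  22
byte 8:  37 XOR  35 =   6
byte 9: 222 XOR 107 = 181
byte 10:   4 XOR   9 =  13
byte 11:   3 XOR 164 = 167
byte 12:   0 XOR 233 = 233
byte 13:  99 XOR  46 =  77
byte 14: 186 XOR 143 =  53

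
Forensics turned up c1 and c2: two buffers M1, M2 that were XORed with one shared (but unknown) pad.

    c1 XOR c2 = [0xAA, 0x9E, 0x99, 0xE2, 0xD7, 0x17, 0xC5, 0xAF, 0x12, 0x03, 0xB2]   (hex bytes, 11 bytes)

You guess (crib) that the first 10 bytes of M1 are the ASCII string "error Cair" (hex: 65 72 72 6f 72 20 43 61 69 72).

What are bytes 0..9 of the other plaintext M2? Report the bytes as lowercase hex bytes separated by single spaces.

Since c1 ⊕ c2 = M1 ⊕ M2, XORing with the guessed M1 bytes yields the corresponding M2 bytes: M2 = (c1 ⊕ c2) ⊕ M1.
10101010 ⊕ 01100101 = 11001111
10011110 ⊕ 01110010 = 11101100
10011001 ⊕ 01110010 = 11101011
11100010 ⊕ 01101111 = 10001101
11010111 ⊕ 01110010 = 10100101
00010111 ⊕ 00100000 = 00110111
11000101 ⊕ 01000011 = 10000110
10101111 ⊕ 01100001 = 11001110
00010010 ⊕ 01101001 = 01111011
00000011 ⊕ 01110010 = 01110001

cf ec eb 8d a5 37 86 ce 7b 71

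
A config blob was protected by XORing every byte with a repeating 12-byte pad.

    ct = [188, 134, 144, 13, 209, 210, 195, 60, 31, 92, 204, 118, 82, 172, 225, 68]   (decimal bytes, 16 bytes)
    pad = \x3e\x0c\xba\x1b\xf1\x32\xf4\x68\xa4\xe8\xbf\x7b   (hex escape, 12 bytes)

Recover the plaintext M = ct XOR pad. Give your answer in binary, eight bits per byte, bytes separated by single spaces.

10000010 10001010 00101010 00010110 00100000 11100000 00110111 01010100 10111011 10110100 01110011 00001101 01101100 10100000 01011011 01011111

The 12-byte key repeats, so the effective keystream is 3e 0c ba 1b f1 32 f4 68 a4 e8 bf 7b 3e 0c ba 1b.
byte 0: bc xor 3e = 82
byte 1: 86 xor 0c = 8a
byte 2: 90 xor ba = 2a
byte 3: 0d xor 1b = 16
byte 4: d1 xor f1 = 20
byte 5: d2 xor 32 = e0
byte 6: c3 xor f4 = 37
byte 7: 3c xor 68 = 54
byte 8: 1f xor a4 = bb
byte 9: 5c xor e8 = b4
byte 10: cc xor bf = 73
byte 11: 76 xor 7b = 0d
byte 12: 52 xor 3e = 6c
byte 13: ac xor 0c = a0
byte 14: e1 xor ba = 5b
byte 15: 44 xor 1b = 5f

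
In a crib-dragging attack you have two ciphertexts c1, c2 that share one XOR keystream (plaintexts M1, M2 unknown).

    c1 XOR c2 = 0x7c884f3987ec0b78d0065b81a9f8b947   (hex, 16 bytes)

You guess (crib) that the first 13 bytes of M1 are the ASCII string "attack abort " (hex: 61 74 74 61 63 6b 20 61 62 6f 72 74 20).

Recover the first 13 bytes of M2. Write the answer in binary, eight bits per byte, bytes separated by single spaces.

Since c1 ⊕ c2 = M1 ⊕ M2, XORing with the guessed M1 bytes yields the corresponding M2 bytes: M2 = (c1 ⊕ c2) ⊕ M1.
124 xor  97 =  29
136 xor 116 = 252
 79 xor 116 =  59
 57 xor  97 =  88
135 xor  99 = 228
236 xor 107 = 135
 11 xor  32 =  43
120 xor  97 =  25
208 xor  98 = 178
  6 xor 111 = 105
 91 xor 114 =  41
129 xor 116 = 245
169 xor  32 = 137

00011101 11111100 00111011 01011000 11100100 10000111 00101011 00011001 10110010 01101001 00101001 11110101 10001001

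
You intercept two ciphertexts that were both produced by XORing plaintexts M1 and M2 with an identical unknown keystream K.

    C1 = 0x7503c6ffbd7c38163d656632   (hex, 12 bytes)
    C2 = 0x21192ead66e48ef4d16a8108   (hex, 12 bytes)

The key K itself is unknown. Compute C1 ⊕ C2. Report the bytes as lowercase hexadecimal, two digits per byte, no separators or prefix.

C1 ⊕ C2 = (M1 ⊕ K) ⊕ (M2 ⊕ K) = M1 ⊕ M2 — the shared key cancels under XOR.
117 XOR  33 =  84
  3 XOR  25 =  26
198 XOR  46 = 232
255 XOR 173 =  82
189 XOR 102 = 219
124 XOR 228 = 152
 56 XOR 142 = 182
 22 XOR 244 = 226
 61 XOR 209 = 236
101 XOR 106 =  15
102 XOR 129 = 231
 50 XOR   8 =  58

541ae852db98b6e2ec0fe73a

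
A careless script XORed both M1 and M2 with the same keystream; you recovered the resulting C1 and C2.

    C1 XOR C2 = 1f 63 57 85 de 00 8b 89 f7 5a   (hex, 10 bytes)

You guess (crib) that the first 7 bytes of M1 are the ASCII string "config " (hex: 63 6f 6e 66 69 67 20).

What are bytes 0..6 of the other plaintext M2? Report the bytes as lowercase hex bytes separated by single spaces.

Since C1 ⊕ C2 = M1 ⊕ M2, XORing with the guessed M1 bytes yields the corresponding M2 bytes: M2 = (C1 ⊕ C2) ⊕ M1.
byte 0: 1f ⊕ 63 = 7c
byte 1: 63 ⊕ 6f = 0c
byte 2: 57 ⊕ 6e = 39
byte 3: 85 ⊕ 66 = e3
byte 4: de ⊕ 69 = b7
byte 5: 00 ⊕ 67 = 67
byte 6: 8b ⊕ 20 = ab

7c 0c 39 e3 b7 67 ab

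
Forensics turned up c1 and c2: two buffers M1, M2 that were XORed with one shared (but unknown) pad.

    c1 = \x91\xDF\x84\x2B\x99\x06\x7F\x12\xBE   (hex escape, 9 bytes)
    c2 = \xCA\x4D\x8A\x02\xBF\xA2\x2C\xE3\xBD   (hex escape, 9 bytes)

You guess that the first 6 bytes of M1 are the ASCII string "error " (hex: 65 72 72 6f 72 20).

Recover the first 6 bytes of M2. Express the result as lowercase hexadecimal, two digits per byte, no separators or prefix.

First, c1 ⊕ c2 = (M1 ⊕ K) ⊕ (M2 ⊕ K) = M1 ⊕ M2, so the key drops out. Then M2 = (M1 ⊕ M2) ⊕ M1 over the first 6 bytes.
byte 0: (91 XOR ca) XOR 65 = 5b XOR 65 = 3e
byte 1: (df XOR 4d) XOR 72 = 92 XOR 72 = e0
byte 2: (84 XOR 8a) XOR 72 = 0e XOR 72 = 7c
byte 3: (2b XOR 02) XOR 6f = 29 XOR 6f = 46
byte 4: (99 XOR bf) XOR 72 = 26 XOR 72 = 54
byte 5: (06 XOR a2) XOR 20 = a4 XOR 20 = 84

3ee07c465484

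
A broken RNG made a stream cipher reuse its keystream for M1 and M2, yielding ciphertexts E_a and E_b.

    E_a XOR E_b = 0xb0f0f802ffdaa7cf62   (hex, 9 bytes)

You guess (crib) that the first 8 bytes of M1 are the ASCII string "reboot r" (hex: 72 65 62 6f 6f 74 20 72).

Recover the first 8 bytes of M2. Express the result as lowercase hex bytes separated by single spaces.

c2 95 9a 6d 90 ae 87 bd

Since E_a ⊕ E_b = M1 ⊕ M2, XORing with the guessed M1 bytes yields the corresponding M2 bytes: M2 = (E_a ⊕ E_b) ⊕ M1.
10110000 ^ 01110010 = 11000010
11110000 ^ 01100101 = 10010101
11111000 ^ 01100010 = 10011010
00000010 ^ 01101111 = 01101101
11111111 ^ 01101111 = 10010000
11011010 ^ 01110100 = 10101110
10100111 ^ 00100000 = 10000111
11001111 ^ 01110010 = 10111101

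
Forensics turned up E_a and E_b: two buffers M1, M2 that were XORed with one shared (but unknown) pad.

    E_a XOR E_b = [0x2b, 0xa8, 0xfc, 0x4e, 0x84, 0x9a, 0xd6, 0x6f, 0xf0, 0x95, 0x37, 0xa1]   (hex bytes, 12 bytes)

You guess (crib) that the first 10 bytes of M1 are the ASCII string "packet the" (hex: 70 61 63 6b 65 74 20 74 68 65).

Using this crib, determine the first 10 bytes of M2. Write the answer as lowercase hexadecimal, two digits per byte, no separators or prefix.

Since E_a ⊕ E_b = M1 ⊕ M2, XORing with the guessed M1 bytes yields the corresponding M2 bytes: M2 = (E_a ⊕ E_b) ⊕ M1.
2b xor 70 = 5b
a8 xor 61 = c9
fc xor 63 = 9f
4e xor 6b = 25
84 xor 65 = e1
9a xor 74 = ee
d6 xor 20 = f6
6f xor 74 = 1b
f0 xor 68 = 98
95 xor 65 = f0

5bc99f25e1eef61b98f0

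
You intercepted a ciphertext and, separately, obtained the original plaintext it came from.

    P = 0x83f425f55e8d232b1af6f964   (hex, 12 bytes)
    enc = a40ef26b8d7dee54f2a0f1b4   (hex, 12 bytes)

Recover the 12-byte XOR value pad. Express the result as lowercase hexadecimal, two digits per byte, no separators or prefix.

27fad79ed3f0cd7fe85608d0

Since enc = P ⊕ pad, XORing both sides with P gives pad = P ⊕ enc.
83 ^ a4 = 27
f4 ^ 0e = fa
25 ^ f2 = d7
f5 ^ 6b = 9e
5e ^ 8d = d3
8d ^ 7d = f0
23 ^ ee = cd
2b ^ 54 = 7f
1a ^ f2 = e8
f6 ^ a0 = 56
f9 ^ f1 = 08
64 ^ b4 = d0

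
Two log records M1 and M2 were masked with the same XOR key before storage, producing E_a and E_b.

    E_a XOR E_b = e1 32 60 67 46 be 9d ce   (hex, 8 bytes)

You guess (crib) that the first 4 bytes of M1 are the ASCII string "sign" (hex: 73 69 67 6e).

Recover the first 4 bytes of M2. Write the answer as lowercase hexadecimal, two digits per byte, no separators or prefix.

925b0709

Since E_a ⊕ E_b = M1 ⊕ M2, XORing with the guessed M1 bytes yields the corresponding M2 bytes: M2 = (E_a ⊕ E_b) ⊕ M1.
byte 0: 225 ^ 115 = 146
byte 1:  50 ^ 105 =  91
byte 2:  96 ^ 103 =   7
byte 3: 103 ^ 110 =   9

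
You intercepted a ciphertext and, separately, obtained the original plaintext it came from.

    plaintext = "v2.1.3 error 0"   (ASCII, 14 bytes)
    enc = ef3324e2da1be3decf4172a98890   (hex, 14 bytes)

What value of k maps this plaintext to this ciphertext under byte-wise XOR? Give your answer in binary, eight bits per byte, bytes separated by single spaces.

10011001 00000001 00001010 11010011 11110100 00101000 11000011 10111011 10111101 00110011 00011101 11011011 10101000 10100000

Since enc = plaintext ⊕ k, XORing both sides with plaintext gives k = plaintext ⊕ enc.
76 XOR ef = 99
32 XOR 33 = 01
2e XOR 24 = 0a
31 XOR e2 = d3
2e XOR da = f4
33 XOR 1b = 28
20 XOR e3 = c3
65 XOR de = bb
72 XOR cf = bd
72 XOR 41 = 33
6f XOR 72 = 1d
72 XOR a9 = db
20 XOR 88 = a8
30 XOR 90 = a0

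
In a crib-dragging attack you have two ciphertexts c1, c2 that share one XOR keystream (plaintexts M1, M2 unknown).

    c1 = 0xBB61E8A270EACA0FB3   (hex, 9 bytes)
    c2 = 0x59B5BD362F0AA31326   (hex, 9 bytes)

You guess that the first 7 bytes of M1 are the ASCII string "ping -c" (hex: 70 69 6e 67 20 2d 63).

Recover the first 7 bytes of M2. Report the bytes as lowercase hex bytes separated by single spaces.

92 bd 3b f3 7f cd 0a

First, c1 ⊕ c2 = (M1 ⊕ K) ⊕ (M2 ⊕ K) = M1 ⊕ M2, so the key drops out. Then M2 = (M1 ⊕ M2) ⊕ M1 over the first 7 bytes.
byte 0: (bb XOR 59) XOR 70 = e2 XOR 70 = 92
byte 1: (61 XOR b5) XOR 69 = d4 XOR 69 = bd
byte 2: (e8 XOR bd) XOR 6e = 55 XOR 6e = 3b
byte 3: (a2 XOR 36) XOR 67 = 94 XOR 67 = f3
byte 4: (70 XOR 2f) XOR 20 = 5f XOR 20 = 7f
byte 5: (ea XOR 0a) XOR 2d = e0 XOR 2d = cd
byte 6: (ca XOR a3) XOR 63 = 69 XOR 63 = 0a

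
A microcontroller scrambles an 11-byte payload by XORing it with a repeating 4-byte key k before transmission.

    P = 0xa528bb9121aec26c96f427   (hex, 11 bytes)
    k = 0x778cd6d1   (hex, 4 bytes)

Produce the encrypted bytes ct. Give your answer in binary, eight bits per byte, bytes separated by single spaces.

11010010 10100100 01101101 01000000 01010110 00100010 00010100 10111101 11100001 01111000 11110001

The 4-byte key repeats, so the effective keystream is 77 8c d6 d1 77 8c d6 d1 77 8c d6.
byte 0: a5 xor 77 = d2
byte 1: 28 xor 8c = a4
byte 2: bb xor d6 = 6d
byte 3: 91 xor d1 = 40
byte 4: 21 xor 77 = 56
byte 5: ae xor 8c = 22
byte 6: c2 xor d6 = 14
byte 7: 6c xor d1 = bd
byte 8: 96 xor 77 = e1
byte 9: f4 xor 8c = 78
byte 10: 27 xor d6 = f1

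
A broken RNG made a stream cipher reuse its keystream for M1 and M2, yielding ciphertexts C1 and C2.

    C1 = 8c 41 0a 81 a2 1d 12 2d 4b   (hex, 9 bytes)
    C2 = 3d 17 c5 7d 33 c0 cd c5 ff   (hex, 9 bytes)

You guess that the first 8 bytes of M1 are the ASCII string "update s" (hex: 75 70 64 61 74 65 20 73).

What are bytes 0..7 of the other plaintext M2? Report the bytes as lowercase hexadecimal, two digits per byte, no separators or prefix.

c426ab9de5b8ff9b

First, C1 ⊕ C2 = (M1 ⊕ K) ⊕ (M2 ⊕ K) = M1 ⊕ M2, so the key drops out. Then M2 = (M1 ⊕ M2) ⊕ M1 over the first 8 bytes.
byte 0: (8c XOR 3d) XOR 75 = b1 XOR 75 = c4
byte 1: (41 XOR 17) XOR 70 = 56 XOR 70 = 26
byte 2: (0a XOR c5) XOR 64 = cf XOR 64 = ab
byte 3: (81 XOR 7d) XOR 61 = fc XOR 61 = 9d
byte 4: (a2 XOR 33) XOR 74 = 91 XOR 74 = e5
byte 5: (1d XOR c0) XOR 65 = dd XOR 65 = b8
byte 6: (12 XOR cd) XOR 20 = df XOR 20 = ff
byte 7: (2d XOR c5) XOR 73 = e8 XOR 73 = 9b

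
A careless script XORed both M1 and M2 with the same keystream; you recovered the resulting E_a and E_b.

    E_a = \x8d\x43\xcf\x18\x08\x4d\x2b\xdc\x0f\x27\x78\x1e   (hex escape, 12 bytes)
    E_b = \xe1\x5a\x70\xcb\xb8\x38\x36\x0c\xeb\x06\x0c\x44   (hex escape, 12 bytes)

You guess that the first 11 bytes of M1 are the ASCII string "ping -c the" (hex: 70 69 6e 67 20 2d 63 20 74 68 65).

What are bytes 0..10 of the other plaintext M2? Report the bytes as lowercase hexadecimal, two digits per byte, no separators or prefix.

1c70d1b490587ef0904911

First, E_a ⊕ E_b = (M1 ⊕ K) ⊕ (M2 ⊕ K) = M1 ⊕ M2, so the key drops out. Then M2 = (M1 ⊕ M2) ⊕ M1 over the first 11 bytes.
byte 0: (8d xor e1) xor 70 = 6c xor 70 = 1c
byte 1: (43 xor 5a) xor 69 = 19 xor 69 = 70
byte 2: (cf xor 70) xor 6e = bf xor 6e = d1
byte 3: (18 xor cb) xor 67 = d3 xor 67 = b4
byte 4: (08 xor b8) xor 20 = b0 xor 20 = 90
byte 5: (4d xor 38) xor 2d = 75 xor 2d = 58
byte 6: (2b xor 36) xor 63 = 1d xor 63 = 7e
byte 7: (dc xor 0c) xor 20 = d0 xor 20 = f0
byte 8: (0f xor eb) xor 74 = e4 xor 74 = 90
byte 9: (27 xor 06) xor 68 = 21 xor 68 = 49
byte 10: (78 xor 0c) xor 65 = 74 xor 65 = 11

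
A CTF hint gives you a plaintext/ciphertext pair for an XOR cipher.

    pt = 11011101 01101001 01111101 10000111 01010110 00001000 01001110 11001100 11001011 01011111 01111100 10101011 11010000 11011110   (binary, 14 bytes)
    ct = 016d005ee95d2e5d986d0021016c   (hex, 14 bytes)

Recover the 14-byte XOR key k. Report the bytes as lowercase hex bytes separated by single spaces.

Since ct = pt ⊕ k, XORing both sides with pt gives k = pt ⊕ ct.
byte 0: 11011101 ^ 00000001 = 11011100
byte 1: 01101001 ^ 01101101 = 00000100
byte 2: 01111101 ^ 00000000 = 01111101
byte 3: 10000111 ^ 01011110 = 11011001
byte 4: 01010110 ^ 11101001 = 10111111
byte 5: 00001000 ^ 01011101 = 01010101
byte 6: 01001110 ^ 00101110 = 01100000
byte 7: 11001100 ^ 01011101 = 10010001
byte 8: 11001011 ^ 10011000 = 01010011
byte 9: 01011111 ^ 01101101 = 00110010
byte 10: 01111100 ^ 00000000 = 01111100
byte 11: 10101011 ^ 00100001 = 10001010
byte 12: 11010000 ^ 00000001 = 11010001
byte 13: 11011110 ^ 01101100 = 10110010

dc 04 7d d9 bf 55 60 91 53 32 7c 8a d1 b2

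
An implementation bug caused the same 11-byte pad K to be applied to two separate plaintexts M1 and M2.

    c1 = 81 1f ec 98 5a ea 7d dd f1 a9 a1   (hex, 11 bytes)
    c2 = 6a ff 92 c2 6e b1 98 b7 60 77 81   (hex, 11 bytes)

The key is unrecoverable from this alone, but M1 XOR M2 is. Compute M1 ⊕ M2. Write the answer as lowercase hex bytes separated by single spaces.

eb e0 7e 5a 34 5b e5 6a 91 de 20

c1 ⊕ c2 = (M1 ⊕ K) ⊕ (M2 ⊕ K) = M1 ⊕ M2 — the shared key cancels under XOR.
byte 0: 81 xor 6a = eb
byte 1: 1f xor ff = e0
byte 2: ec xor 92 = 7e
byte 3: 98 xor c2 = 5a
byte 4: 5a xor 6e = 34
byte 5: ea xor b1 = 5b
byte 6: 7d xor 98 = e5
byte 7: dd xor b7 = 6a
byte 8: f1 xor 60 = 91
byte 9: a9 xor 77 = de
byte 10: a1 xor 81 = 20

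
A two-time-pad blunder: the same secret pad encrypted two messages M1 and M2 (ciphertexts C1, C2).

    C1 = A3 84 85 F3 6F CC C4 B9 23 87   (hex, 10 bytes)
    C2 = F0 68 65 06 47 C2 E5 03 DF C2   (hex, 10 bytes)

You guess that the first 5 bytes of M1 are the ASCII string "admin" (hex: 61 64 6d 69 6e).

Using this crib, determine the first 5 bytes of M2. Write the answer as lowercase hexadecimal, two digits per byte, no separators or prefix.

32888d9c46

First, C1 ⊕ C2 = (M1 ⊕ K) ⊕ (M2 ⊕ K) = M1 ⊕ M2, so the key drops out. Then M2 = (M1 ⊕ M2) ⊕ M1 over the first 5 bytes.
byte 0: (a3 ⊕ f0) ⊕ 61 = 53 ⊕ 61 = 32
byte 1: (84 ⊕ 68) ⊕ 64 = ec ⊕ 64 = 88
byte 2: (85 ⊕ 65) ⊕ 6d = e0 ⊕ 6d = 8d
byte 3: (f3 ⊕ 06) ⊕ 69 = f5 ⊕ 69 = 9c
byte 4: (6f ⊕ 47) ⊕ 6e = 28 ⊕ 6e = 46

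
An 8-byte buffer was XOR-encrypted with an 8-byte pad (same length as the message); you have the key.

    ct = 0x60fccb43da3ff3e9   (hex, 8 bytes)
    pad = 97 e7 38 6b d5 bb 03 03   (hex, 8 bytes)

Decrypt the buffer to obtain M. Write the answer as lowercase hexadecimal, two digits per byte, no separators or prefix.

60 xor 97 = f7
fc xor e7 = 1b
cb xor 38 = f3
43 xor 6b = 28
da xor d5 = 0f
3f xor bb = 84
f3 xor 03 = f0
e9 xor 03 = ea

f71bf3280f84f0ea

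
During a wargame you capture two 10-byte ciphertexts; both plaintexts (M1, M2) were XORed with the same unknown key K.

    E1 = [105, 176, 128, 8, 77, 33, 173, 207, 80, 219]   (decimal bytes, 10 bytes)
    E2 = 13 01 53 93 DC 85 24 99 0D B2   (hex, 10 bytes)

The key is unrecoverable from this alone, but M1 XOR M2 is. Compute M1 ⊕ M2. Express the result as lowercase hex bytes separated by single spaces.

7a b1 d3 9b 91 a4 89 56 5d 69

E1 ⊕ E2 = (M1 ⊕ K) ⊕ (M2 ⊕ K) = M1 ⊕ M2 — the shared key cancels under XOR.
69 XOR 13 = 7a
b0 XOR 01 = b1
80 XOR 53 = d3
08 XOR 93 = 9b
4d XOR dc = 91
21 XOR 85 = a4
ad XOR 24 = 89
cf XOR 99 = 56
50 XOR 0d = 5d
db XOR b2 = 69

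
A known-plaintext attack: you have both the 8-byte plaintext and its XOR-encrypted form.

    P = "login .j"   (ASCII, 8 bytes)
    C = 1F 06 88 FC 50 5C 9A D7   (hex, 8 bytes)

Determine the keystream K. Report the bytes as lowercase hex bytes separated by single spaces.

Since C = P ⊕ K, XORing both sides with P gives K = P ⊕ C.
6c ⊕ 1f = 73
6f ⊕ 06 = 69
67 ⊕ 88 = ef
69 ⊕ fc = 95
6e ⊕ 50 = 3e
20 ⊕ 5c = 7c
2e ⊕ 9a = b4
6a ⊕ d7 = bd

73 69 ef 95 3e 7c b4 bd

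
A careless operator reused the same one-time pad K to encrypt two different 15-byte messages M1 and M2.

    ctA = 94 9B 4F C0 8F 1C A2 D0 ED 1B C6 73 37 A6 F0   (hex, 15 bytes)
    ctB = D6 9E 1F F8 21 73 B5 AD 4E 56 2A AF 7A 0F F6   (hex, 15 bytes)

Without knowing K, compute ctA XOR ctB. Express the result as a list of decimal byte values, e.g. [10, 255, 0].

ctA ⊕ ctB = (M1 ⊕ K) ⊕ (M2 ⊕ K) = M1 ⊕ M2 — the shared key cancels under XOR.
94 ^ d6 = 42
9b ^ 9e = 05
4f ^ 1f = 50
c0 ^ f8 = 38
8f ^ 21 = ae
1c ^ 73 = 6f
a2 ^ b5 = 17
d0 ^ ad = 7d
ed ^ 4e = a3
1b ^ 56 = 4d
c6 ^ 2a = ec
73 ^ af = dc
37 ^ 7a = 4d
a6 ^ 0f = a9
f0 ^ f6 = 06

[66, 5, 80, 56, 174, 111, 23, 125, 163, 77, 236, 220, 77, 169, 6]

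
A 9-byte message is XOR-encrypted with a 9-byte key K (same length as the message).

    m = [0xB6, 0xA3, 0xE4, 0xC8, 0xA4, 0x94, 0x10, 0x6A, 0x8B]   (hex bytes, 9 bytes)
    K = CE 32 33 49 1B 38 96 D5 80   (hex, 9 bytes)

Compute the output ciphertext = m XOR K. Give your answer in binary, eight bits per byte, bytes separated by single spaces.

byte 0: b6 xor ce = 78
byte 1: a3 xor 32 = 91
byte 2: e4 xor 33 = d7
byte 3: c8 xor 49 = 81
byte 4: a4 xor 1b = bf
byte 5: 94 xor 38 = ac
byte 6: 10 xor 96 = 86
byte 7: 6a xor d5 = bf
byte 8: 8b xor 80 = 0b

01111000 10010001 11010111 10000001 10111111 10101100 10000110 10111111 00001011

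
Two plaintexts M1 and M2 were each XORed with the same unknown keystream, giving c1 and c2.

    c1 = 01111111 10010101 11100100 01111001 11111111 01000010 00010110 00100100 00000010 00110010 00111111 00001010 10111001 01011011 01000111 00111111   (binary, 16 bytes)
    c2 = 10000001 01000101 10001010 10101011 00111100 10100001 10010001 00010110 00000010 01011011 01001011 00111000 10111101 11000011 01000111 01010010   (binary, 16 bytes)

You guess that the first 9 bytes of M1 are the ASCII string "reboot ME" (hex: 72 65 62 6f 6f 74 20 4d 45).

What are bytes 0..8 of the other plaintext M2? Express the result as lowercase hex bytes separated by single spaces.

First, c1 ⊕ c2 = (M1 ⊕ K) ⊕ (M2 ⊕ K) = M1 ⊕ M2, so the key drops out. Then M2 = (M1 ⊕ M2) ⊕ M1 over the first 9 bytes.
byte 0: (7f ^ 81) ^ 72 = fe ^ 72 = 8c
byte 1: (95 ^ 45) ^ 65 = d0 ^ 65 = b5
byte 2: (e4 ^ 8a) ^ 62 = 6e ^ 62 = 0c
byte 3: (79 ^ ab) ^ 6f = d2 ^ 6f = bd
byte 4: (ff ^ 3c) ^ 6f = c3 ^ 6f = ac
byte 5: (42 ^ a1) ^ 74 = e3 ^ 74 = 97
byte 6: (16 ^ 91) ^ 20 = 87 ^ 20 = a7
byte 7: (24 ^ 16) ^ 4d = 32 ^ 4d = 7f
byte 8: (02 ^ 02) ^ 45 = 00 ^ 45 = 45

8c b5 0c bd ac 97 a7 7f 45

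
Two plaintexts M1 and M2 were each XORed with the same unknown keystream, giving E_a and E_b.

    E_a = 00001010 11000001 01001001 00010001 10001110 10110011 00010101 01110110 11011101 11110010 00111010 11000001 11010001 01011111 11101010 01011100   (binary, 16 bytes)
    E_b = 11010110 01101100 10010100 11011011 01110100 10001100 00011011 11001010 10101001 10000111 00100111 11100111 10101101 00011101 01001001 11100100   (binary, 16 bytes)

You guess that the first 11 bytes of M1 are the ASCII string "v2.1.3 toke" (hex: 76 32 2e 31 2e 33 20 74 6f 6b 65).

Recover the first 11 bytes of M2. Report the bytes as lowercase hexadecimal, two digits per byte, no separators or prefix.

First, E_a ⊕ E_b = (M1 ⊕ K) ⊕ (M2 ⊕ K) = M1 ⊕ M2, so the key drops out. Then M2 = (M1 ⊕ M2) ⊕ M1 over the first 11 bytes.
byte 0: (0a ^ d6) ^ 76 = dc ^ 76 = aa
byte 1: (c1 ^ 6c) ^ 32 = ad ^ 32 = 9f
byte 2: (49 ^ 94) ^ 2e = dd ^ 2e = f3
byte 3: (11 ^ db) ^ 31 = ca ^ 31 = fb
byte 4: (8e ^ 74) ^ 2e = fa ^ 2e = d4
byte 5: (b3 ^ 8c) ^ 33 = 3f ^ 33 = 0c
byte 6: (15 ^ 1b) ^ 20 = 0e ^ 20 = 2e
byte 7: (76 ^ ca) ^ 74 = bc ^ 74 = c8
byte 8: (dd ^ a9) ^ 6f = 74 ^ 6f = 1b
byte 9: (f2 ^ 87) ^ 6b = 75 ^ 6b = 1e
byte 10: (3a ^ 27) ^ 65 = 1d ^ 65 = 78

aa9ff3fbd40c2ec81b1e78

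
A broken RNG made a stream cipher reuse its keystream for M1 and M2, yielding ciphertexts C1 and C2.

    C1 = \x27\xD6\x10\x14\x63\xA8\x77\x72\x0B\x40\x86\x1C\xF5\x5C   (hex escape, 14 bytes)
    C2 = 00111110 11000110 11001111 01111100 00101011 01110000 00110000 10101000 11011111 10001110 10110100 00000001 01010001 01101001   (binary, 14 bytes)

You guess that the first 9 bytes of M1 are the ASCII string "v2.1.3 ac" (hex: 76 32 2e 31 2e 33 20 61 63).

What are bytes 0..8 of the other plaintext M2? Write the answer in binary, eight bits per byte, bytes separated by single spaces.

First, C1 ⊕ C2 = (M1 ⊕ K) ⊕ (M2 ⊕ K) = M1 ⊕ M2, so the key drops out. Then M2 = (M1 ⊕ M2) ⊕ M1 over the first 9 bytes.
byte 0: (27 ^ 3e) ^ 76 = 19 ^ 76 = 6f
byte 1: (d6 ^ c6) ^ 32 = 10 ^ 32 = 22
byte 2: (10 ^ cf) ^ 2e = df ^ 2e = f1
byte 3: (14 ^ 7c) ^ 31 = 68 ^ 31 = 59
byte 4: (63 ^ 2b) ^ 2e = 48 ^ 2e = 66
byte 5: (a8 ^ 70) ^ 33 = d8 ^ 33 = eb
byte 6: (77 ^ 30) ^ 20 = 47 ^ 20 = 67
byte 7: (72 ^ a8) ^ 61 = da ^ 61 = bb
byte 8: (0b ^ df) ^ 63 = d4 ^ 63 = b7

01101111 00100010 11110001 01011001 01100110 11101011 01100111 10111011 10110111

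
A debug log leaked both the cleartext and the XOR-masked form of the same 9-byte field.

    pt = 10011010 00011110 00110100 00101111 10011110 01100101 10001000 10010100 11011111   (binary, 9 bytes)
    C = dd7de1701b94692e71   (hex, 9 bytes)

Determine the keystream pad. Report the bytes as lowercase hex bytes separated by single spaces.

47 63 d5 5f 85 f1 e1 ba ae

Since C = pt ⊕ pad, XORing both sides with pt gives pad = pt ⊕ C.
10011010 XOR 11011101 = 01000111
00011110 XOR 01111101 = 01100011
00110100 XOR 11100001 = 11010101
00101111 XOR 01110000 = 01011111
10011110 XOR 00011011 = 10000101
01100101 XOR 10010100 = 11110001
10001000 XOR 01101001 = 11100001
10010100 XOR 00101110 = 10111010
11011111 XOR 01110001 = 10101110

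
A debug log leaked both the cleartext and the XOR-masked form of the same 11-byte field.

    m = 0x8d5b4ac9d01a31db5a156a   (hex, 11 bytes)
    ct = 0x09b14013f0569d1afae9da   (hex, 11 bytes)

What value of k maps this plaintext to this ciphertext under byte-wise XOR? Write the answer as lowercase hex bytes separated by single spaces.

Since ct = m ⊕ k, XORing both sides with m gives k = m ⊕ ct.
10001101 ^ 00001001 = 10000100
01011011 ^ 10110001 = 11101010
01001010 ^ 01000000 = 00001010
11001001 ^ 00010011 = 11011010
11010000 ^ 11110000 = 00100000
00011010 ^ 01010110 = 01001100
00110001 ^ 10011101 = 10101100
11011011 ^ 00011010 = 11000001
01011010 ^ 11111010 = 10100000
00010101 ^ 11101001 = 11111100
01101010 ^ 11011010 = 10110000

84 ea 0a da 20 4c ac c1 a0 fc b0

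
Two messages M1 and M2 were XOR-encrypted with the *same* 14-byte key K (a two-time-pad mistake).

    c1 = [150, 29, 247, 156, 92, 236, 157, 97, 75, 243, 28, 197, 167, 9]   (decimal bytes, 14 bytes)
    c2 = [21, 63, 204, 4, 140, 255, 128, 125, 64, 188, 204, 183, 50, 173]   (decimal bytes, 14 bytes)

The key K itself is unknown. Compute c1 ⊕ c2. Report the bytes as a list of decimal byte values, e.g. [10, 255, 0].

c1 ⊕ c2 = (M1 ⊕ K) ⊕ (M2 ⊕ K) = M1 ⊕ M2 — the shared key cancels under XOR.
96 XOR 15 = 83
1d XOR 3f = 22
f7 XOR cc = 3b
9c XOR 04 = 98
5c XOR 8c = d0
ec XOR ff = 13
9d XOR 80 = 1d
61 XOR 7d = 1c
4b XOR 40 = 0b
f3 XOR bc = 4f
1c XOR cc = d0
c5 XOR b7 = 72
a7 XOR 32 = 95
09 XOR ad = a4

[131, 34, 59, 152, 208, 19, 29, 28, 11, 79, 208, 114, 149, 164]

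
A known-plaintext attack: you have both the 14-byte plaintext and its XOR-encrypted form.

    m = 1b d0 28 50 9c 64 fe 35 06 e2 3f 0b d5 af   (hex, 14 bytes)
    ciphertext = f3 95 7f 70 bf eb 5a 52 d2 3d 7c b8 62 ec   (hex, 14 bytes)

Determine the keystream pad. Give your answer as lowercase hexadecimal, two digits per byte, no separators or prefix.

Since ciphertext = m ⊕ pad, XORing both sides with m gives pad = m ⊕ ciphertext.
byte 0: 00011011 ⊕ 11110011 = 11101000
byte 1: 11010000 ⊕ 10010101 = 01000101
byte 2: 00101000 ⊕ 01111111 = 01010111
byte 3: 01010000 ⊕ 01110000 = 00100000
byte 4: 10011100 ⊕ 10111111 = 00100011
byte 5: 01100100 ⊕ 11101011 = 10001111
byte 6: 11111110 ⊕ 01011010 = 10100100
byte 7: 00110101 ⊕ 01010010 = 01100111
byte 8: 00000110 ⊕ 11010010 = 11010100
byte 9: 11100010 ⊕ 00111101 = 11011111
byte 10: 00111111 ⊕ 01111100 = 01000011
byte 11: 00001011 ⊕ 10111000 = 10110011
byte 12: 11010101 ⊕ 01100010 = 10110111
byte 13: 10101111 ⊕ 11101100 = 01000011

e8455720238fa467d4df43b3b743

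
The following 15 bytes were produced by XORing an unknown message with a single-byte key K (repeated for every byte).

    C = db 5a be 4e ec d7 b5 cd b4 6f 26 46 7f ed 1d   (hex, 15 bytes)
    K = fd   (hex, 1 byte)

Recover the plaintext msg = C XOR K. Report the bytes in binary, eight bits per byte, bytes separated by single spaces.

The 1-byte key repeats, so the effective keystream is fd fd fd fd fd fd fd fd fd fd fd fd fd fd fd.
byte 0: db XOR fd = 26
byte 1: 5a XOR fd = a7
byte 2: be XOR fd = 43
byte 3: 4e XOR fd = b3
byte 4: ec XOR fd = 11
byte 5: d7 XOR fd = 2a
byte 6: b5 XOR fd = 48
byte 7: cd XOR fd = 30
byte 8: b4 XOR fd = 49
byte 9: 6f XOR fd = 92
byte 10: 26 XOR fd = db
byte 11: 46 XOR fd = bb
byte 12: 7f XOR fd = 82
byte 13: ed XOR fd = 10
byte 14: 1d XOR fd = e0

00100110 10100111 01000011 10110011 00010001 00101010 01001000 00110000 01001001 10010010 11011011 10111011 10000010 00010000 11100000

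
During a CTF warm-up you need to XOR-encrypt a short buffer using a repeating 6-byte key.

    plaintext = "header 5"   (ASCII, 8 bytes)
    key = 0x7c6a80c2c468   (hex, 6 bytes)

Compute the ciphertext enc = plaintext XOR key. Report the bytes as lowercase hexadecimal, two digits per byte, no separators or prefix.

140fe1a6a11a5c5f

The 6-byte key repeats, so the effective keystream is 7c 6a 80 c2 c4 68 7c 6a.
byte 0: 104 ⊕ 124 =  20
byte 1: 101 ⊕ 106 =  15
byte 2:  97 ⊕ 128 = 225
byte 3: 100 ⊕ 194 = 166
byte 4: 101 ⊕ 196 = 161
byte 5: 114 ⊕ 104 =  26
byte 6:  32 ⊕ 124 =  92
byte 7:  53 ⊕ 106 =  95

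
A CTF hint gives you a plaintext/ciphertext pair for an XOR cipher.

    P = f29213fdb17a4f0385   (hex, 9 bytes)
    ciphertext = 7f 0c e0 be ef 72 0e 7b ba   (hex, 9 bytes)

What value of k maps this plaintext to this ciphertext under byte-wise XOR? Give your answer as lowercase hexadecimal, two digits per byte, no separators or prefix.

8d9ef3435e0841783f

Since ciphertext = P ⊕ k, XORing both sides with P gives k = P ⊕ ciphertext.
f2 XOR 7f = 8d
92 XOR 0c = 9e
13 XOR e0 = f3
fd XOR be = 43
b1 XOR ef = 5e
7a XOR 72 = 08
4f XOR 0e = 41
03 XOR 7b = 78
85 XOR ba = 3f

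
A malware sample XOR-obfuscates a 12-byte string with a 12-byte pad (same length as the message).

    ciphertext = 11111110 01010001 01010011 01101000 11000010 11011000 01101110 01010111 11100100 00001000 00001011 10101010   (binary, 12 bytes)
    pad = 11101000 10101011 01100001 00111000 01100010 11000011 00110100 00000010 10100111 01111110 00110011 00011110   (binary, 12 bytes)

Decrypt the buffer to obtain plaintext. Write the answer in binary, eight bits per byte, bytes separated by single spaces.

byte 0: fe ⊕ e8 = 16
byte 1: 51 ⊕ ab = fa
byte 2: 53 ⊕ 61 = 32
byte 3: 68 ⊕ 38 = 50
byte 4: c2 ⊕ 62 = a0
byte 5: d8 ⊕ c3 = 1b
byte 6: 6e ⊕ 34 = 5a
byte 7: 57 ⊕ 02 = 55
byte 8: e4 ⊕ a7 = 43
byte 9: 08 ⊕ 7e = 76
byte 10: 0b ⊕ 33 = 38
byte 11: aa ⊕ 1e = b4

00010110 11111010 00110010 01010000 10100000 00011011 01011010 01010101 01000011 01110110 00111000 10110100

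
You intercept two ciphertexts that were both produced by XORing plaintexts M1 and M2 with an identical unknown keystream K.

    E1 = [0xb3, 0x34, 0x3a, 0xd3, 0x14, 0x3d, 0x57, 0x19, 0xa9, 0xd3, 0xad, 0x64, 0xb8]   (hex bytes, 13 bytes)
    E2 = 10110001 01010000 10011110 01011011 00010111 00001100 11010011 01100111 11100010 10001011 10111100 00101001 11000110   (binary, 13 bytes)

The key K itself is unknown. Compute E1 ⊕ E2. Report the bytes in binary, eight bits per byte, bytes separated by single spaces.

00000010 01100100 10100100 10001000 00000011 00110001 10000100 01111110 01001011 01011000 00010001 01001101 01111110

E1 ⊕ E2 = (M1 ⊕ K) ⊕ (M2 ⊕ K) = M1 ⊕ M2 — the shared key cancels under XOR.
179 ^ 177 =   2
 52 ^  80 = 100
 58 ^ 158 = 164
211 ^  91 = 136
 20 ^  23 =   3
 61 ^  12 =  49
 87 ^ 211 = 132
 25 ^ 103 = 126
169 ^ 226 =  75
211 ^ 139 =  88
173 ^ 188 =  17
100 ^  41 =  77
184 ^ 198 = 126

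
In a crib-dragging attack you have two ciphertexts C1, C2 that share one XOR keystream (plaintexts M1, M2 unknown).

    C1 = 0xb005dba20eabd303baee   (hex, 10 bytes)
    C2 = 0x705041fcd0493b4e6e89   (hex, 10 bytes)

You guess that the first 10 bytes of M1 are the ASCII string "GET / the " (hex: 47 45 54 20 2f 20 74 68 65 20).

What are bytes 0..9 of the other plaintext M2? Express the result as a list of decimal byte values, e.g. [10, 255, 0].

[135, 16, 206, 126, 241, 194, 156, 37, 177, 71]

First, C1 ⊕ C2 = (M1 ⊕ K) ⊕ (M2 ⊕ K) = M1 ⊕ M2, so the key drops out. Then M2 = (M1 ⊕ M2) ⊕ M1 over the first 10 bytes.
byte 0: (b0 ^ 70) ^ 47 = c0 ^ 47 = 87
byte 1: (05 ^ 50) ^ 45 = 55 ^ 45 = 10
byte 2: (db ^ 41) ^ 54 = 9a ^ 54 = ce
byte 3: (a2 ^ fc) ^ 20 = 5e ^ 20 = 7e
byte 4: (0e ^ d0) ^ 2f = de ^ 2f = f1
byte 5: (ab ^ 49) ^ 20 = e2 ^ 20 = c2
byte 6: (d3 ^ 3b) ^ 74 = e8 ^ 74 = 9c
byte 7: (03 ^ 4e) ^ 68 = 4d ^ 68 = 25
byte 8: (ba ^ 6e) ^ 65 = d4 ^ 65 = b1
byte 9: (ee ^ 89) ^ 20 = 67 ^ 20 = 47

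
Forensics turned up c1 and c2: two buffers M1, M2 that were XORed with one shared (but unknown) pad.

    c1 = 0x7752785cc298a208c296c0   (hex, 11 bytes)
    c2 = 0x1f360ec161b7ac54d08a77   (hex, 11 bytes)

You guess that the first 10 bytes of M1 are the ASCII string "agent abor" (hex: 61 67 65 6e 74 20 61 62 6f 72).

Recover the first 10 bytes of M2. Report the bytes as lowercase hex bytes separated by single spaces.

09 03 13 f3 d7 0f 6f 3e 7d 6e

First, c1 ⊕ c2 = (M1 ⊕ K) ⊕ (M2 ⊕ K) = M1 ⊕ M2, so the key drops out. Then M2 = (M1 ⊕ M2) ⊕ M1 over the first 10 bytes.
byte 0: (77 ^ 1f) ^ 61 = 68 ^ 61 = 09
byte 1: (52 ^ 36) ^ 67 = 64 ^ 67 = 03
byte 2: (78 ^ 0e) ^ 65 = 76 ^ 65 = 13
byte 3: (5c ^ c1) ^ 6e = 9d ^ 6e = f3
byte 4: (c2 ^ 61) ^ 74 = a3 ^ 74 = d7
byte 5: (98 ^ b7) ^ 20 = 2f ^ 20 = 0f
byte 6: (a2 ^ ac) ^ 61 = 0e ^ 61 = 6f
byte 7: (08 ^ 54) ^ 62 = 5c ^ 62 = 3e
byte 8: (c2 ^ d0) ^ 6f = 12 ^ 6f = 7d
byte 9: (96 ^ 8a) ^ 72 = 1c ^ 72 = 6e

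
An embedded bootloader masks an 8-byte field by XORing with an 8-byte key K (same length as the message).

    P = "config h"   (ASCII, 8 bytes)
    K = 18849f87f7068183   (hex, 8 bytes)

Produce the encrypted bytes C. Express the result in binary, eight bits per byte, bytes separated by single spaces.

XOR is its own inverse, so applying the key byte-wise gives the result directly.
byte 0: 63 XOR 18 = 7b
byte 1: 6f XOR 84 = eb
byte 2: 6e XOR 9f = f1
byte 3: 66 XOR 87 = e1
byte 4: 69 XOR f7 = 9e
byte 5: 67 XOR 06 = 61
byte 6: 20 XOR 81 = a1
byte 7: 68 XOR 83 = eb

01111011 11101011 11110001 11100001 10011110 01100001 10100001 11101011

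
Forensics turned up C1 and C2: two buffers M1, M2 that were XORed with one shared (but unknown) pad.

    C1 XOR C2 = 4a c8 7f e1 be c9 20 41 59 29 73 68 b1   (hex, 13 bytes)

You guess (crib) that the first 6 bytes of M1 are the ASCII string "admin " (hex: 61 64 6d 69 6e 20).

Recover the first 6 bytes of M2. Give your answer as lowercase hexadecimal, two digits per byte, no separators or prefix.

Since C1 ⊕ C2 = M1 ⊕ M2, XORing with the guessed M1 bytes yields the corresponding M2 bytes: M2 = (C1 ⊕ C2) ⊕ M1.
4a xor 61 = 2b
c8 xor 64 = ac
7f xor 6d = 12
e1 xor 69 = 88
be xor 6e = d0
c9 xor 20 = e9

2bac1288d0e9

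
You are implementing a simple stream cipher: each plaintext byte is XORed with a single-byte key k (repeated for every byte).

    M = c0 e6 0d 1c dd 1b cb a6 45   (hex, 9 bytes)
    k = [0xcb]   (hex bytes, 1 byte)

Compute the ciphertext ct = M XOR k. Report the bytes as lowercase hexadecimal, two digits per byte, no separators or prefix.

0b2dc6d716d0006d8e

The 1-byte key repeats, so the effective keystream is cb cb cb cb cb cb cb cb cb.
byte 0: c0 ^ cb = 0b
byte 1: e6 ^ cb = 2d
byte 2: 0d ^ cb = c6
byte 3: 1c ^ cb = d7
byte 4: dd ^ cb = 16
byte 5: 1b ^ cb = d0
byte 6: cb ^ cb = 00
byte 7: a6 ^ cb = 6d
byte 8: 45 ^ cb = 8e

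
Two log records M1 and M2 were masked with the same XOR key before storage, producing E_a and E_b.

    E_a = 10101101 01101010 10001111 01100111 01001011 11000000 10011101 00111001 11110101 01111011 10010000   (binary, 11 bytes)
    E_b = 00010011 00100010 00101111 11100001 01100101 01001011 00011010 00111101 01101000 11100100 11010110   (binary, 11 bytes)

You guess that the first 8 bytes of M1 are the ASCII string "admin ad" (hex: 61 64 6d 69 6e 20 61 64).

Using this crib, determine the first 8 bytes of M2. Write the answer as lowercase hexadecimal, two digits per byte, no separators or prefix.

df2ccdef40abe660

First, E_a ⊕ E_b = (M1 ⊕ K) ⊕ (M2 ⊕ K) = M1 ⊕ M2, so the key drops out. Then M2 = (M1 ⊕ M2) ⊕ M1 over the first 8 bytes.
byte 0: (ad xor 13) xor 61 = be xor 61 = df
byte 1: (6a xor 22) xor 64 = 48 xor 64 = 2c
byte 2: (8f xor 2f) xor 6d = a0 xor 6d = cd
byte 3: (67 xor e1) xor 69 = 86 xor 69 = ef
byte 4: (4b xor 65) xor 6e = 2e xor 6e = 40
byte 5: (c0 xor 4b) xor 20 = 8b xor 20 = ab
byte 6: (9d xor 1a) xor 61 = 87 xor 61 = e6
byte 7: (39 xor 3d) xor 64 = 04 xor 64 = 60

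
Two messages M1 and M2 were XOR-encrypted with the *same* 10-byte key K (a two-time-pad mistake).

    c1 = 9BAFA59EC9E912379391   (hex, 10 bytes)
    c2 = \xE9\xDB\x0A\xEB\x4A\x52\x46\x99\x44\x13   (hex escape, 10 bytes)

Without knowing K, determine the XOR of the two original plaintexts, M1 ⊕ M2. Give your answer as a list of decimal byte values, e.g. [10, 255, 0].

c1 ⊕ c2 = (M1 ⊕ K) ⊕ (M2 ⊕ K) = M1 ⊕ M2 — the shared key cancels under XOR.
155 XOR 233 = 114
175 XOR 219 = 116
165 XOR  10 = 175
158 XOR 235 = 117
201 XOR  74 = 131
233 XOR  82 = 187
 18 XOR  70 =  84
 55 XOR 153 = 174
147 XOR  68 = 215
145 XOR  19 = 130

[114, 116, 175, 117, 131, 187, 84, 174, 215, 130]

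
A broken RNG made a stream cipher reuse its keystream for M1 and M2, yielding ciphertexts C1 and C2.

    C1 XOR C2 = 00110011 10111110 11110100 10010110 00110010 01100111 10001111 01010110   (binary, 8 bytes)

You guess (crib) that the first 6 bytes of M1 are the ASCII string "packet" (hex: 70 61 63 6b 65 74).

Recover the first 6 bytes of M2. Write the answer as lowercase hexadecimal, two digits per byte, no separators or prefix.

43df97fd5713

Since C1 ⊕ C2 = M1 ⊕ M2, XORing with the guessed M1 bytes yields the corresponding M2 bytes: M2 = (C1 ⊕ C2) ⊕ M1.
33 ⊕ 70 = 43
be ⊕ 61 = df
f4 ⊕ 63 = 97
96 ⊕ 6b = fd
32 ⊕ 65 = 57
67 ⊕ 74 = 13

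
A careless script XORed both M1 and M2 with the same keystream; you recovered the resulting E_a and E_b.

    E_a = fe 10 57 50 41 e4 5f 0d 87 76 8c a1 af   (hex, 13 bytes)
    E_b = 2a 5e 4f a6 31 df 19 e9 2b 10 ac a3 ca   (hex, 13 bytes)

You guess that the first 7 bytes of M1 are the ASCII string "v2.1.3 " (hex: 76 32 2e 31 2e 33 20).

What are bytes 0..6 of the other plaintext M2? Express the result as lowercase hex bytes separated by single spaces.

First, E_a ⊕ E_b = (M1 ⊕ K) ⊕ (M2 ⊕ K) = M1 ⊕ M2, so the key drops out. Then M2 = (M1 ⊕ M2) ⊕ M1 over the first 7 bytes.
byte 0: (fe xor 2a) xor 76 = d4 xor 76 = a2
byte 1: (10 xor 5e) xor 32 = 4e xor 32 = 7c
byte 2: (57 xor 4f) xor 2e = 18 xor 2e = 36
byte 3: (50 xor a6) xor 31 = f6 xor 31 = c7
byte 4: (41 xor 31) xor 2e = 70 xor 2e = 5e
byte 5: (e4 xor df) xor 33 = 3b xor 33 = 08
byte 6: (5f xor 19) xor 20 = 46 xor 20 = 66

a2 7c 36 c7 5e 08 66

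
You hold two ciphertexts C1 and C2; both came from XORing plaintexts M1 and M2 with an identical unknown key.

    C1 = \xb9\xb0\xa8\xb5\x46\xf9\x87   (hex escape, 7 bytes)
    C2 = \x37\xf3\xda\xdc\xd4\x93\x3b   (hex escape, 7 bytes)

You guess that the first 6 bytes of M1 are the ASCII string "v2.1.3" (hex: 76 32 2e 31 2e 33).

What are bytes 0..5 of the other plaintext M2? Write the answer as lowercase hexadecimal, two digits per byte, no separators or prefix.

First, C1 ⊕ C2 = (M1 ⊕ K) ⊕ (M2 ⊕ K) = M1 ⊕ M2, so the key drops out. Then M2 = (M1 ⊕ M2) ⊕ M1 over the first 6 bytes.
byte 0: (b9 XOR 37) XOR 76 = 8e XOR 76 = f8
byte 1: (b0 XOR f3) XOR 32 = 43 XOR 32 = 71
byte 2: (a8 XOR da) XOR 2e = 72 XOR 2e = 5c
byte 3: (b5 XOR dc) XOR 31 = 69 XOR 31 = 58
byte 4: (46 XOR d4) XOR 2e = 92 XOR 2e = bc
byte 5: (f9 XOR 93) XOR 33 = 6a XOR 33 = 59

f8715c58bc59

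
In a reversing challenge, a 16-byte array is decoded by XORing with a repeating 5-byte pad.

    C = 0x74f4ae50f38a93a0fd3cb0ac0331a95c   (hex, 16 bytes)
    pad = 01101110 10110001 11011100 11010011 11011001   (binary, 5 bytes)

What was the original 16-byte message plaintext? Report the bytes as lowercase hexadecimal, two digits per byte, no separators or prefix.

1a4572832ae4227c2ee5de1ddfe27032

The 5-byte key repeats, so the effective keystream is 6e b1 dc d3 d9 6e b1 dc d3 d9 6e b1 dc d3 d9 6e.
byte 0: 74 ^ 6e = 1a
byte 1: f4 ^ b1 = 45
byte 2: ae ^ dc = 72
byte 3: 50 ^ d3 = 83
byte 4: f3 ^ d9 = 2a
byte 5: 8a ^ 6e = e4
byte 6: 93 ^ b1 = 22
byte 7: a0 ^ dc = 7c
byte 8: fd ^ d3 = 2e
byte 9: 3c ^ d9 = e5
byte 10: b0 ^ 6e = de
byte 11: ac ^ b1 = 1d
byte 12: 03 ^ dc = df
byte 13: 31 ^ d3 = e2
byte 14: a9 ^ d9 = 70
byte 15: 5c ^ 6e = 32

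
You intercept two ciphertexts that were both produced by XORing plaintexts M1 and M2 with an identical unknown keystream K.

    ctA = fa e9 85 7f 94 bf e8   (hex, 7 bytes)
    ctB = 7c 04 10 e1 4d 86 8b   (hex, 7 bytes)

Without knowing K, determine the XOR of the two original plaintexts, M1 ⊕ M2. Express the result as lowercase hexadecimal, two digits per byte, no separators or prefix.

86ed959ed93963

ctA ⊕ ctB = (M1 ⊕ K) ⊕ (M2 ⊕ K) = M1 ⊕ M2 — the shared key cancels under XOR.
fa ^ 7c = 86
e9 ^ 04 = ed
85 ^ 10 = 95
7f ^ e1 = 9e
94 ^ 4d = d9
bf ^ 86 = 39
e8 ^ 8b = 63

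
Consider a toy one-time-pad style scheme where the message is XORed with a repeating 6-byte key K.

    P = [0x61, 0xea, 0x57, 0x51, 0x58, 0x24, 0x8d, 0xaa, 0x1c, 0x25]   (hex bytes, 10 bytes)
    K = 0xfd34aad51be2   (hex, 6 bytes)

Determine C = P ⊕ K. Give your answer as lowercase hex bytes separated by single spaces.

The 6-byte key repeats, so the effective keystream is fd 34 aa d5 1b e2 fd 34 aa d5.
byte 0: 61 ^ fd = 9c
byte 1: ea ^ 34 = de
byte 2: 57 ^ aa = fd
byte 3: 51 ^ d5 = 84
byte 4: 58 ^ 1b = 43
byte 5: 24 ^ e2 = c6
byte 6: 8d ^ fd = 70
byte 7: aa ^ 34 = 9e
byte 8: 1c ^ aa = b6
byte 9: 25 ^ d5 = f0

9c de fd 84 43 c6 70 9e b6 f0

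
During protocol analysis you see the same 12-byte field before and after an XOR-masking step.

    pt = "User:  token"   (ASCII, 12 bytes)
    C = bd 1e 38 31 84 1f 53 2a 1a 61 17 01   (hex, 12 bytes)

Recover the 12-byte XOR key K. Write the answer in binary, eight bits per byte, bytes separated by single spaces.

11101000 01101101 01011101 01000011 10111110 00111111 01110011 01011110 01110101 00001010 01110010 01101111

Since C = pt ⊕ K, XORing both sides with pt gives K = pt ⊕ C.
55 ^ bd = e8
73 ^ 1e = 6d
65 ^ 38 = 5d
72 ^ 31 = 43
3a ^ 84 = be
20 ^ 1f = 3f
20 ^ 53 = 73
74 ^ 2a = 5e
6f ^ 1a = 75
6b ^ 61 = 0a
65 ^ 17 = 72
6e ^ 01 = 6f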